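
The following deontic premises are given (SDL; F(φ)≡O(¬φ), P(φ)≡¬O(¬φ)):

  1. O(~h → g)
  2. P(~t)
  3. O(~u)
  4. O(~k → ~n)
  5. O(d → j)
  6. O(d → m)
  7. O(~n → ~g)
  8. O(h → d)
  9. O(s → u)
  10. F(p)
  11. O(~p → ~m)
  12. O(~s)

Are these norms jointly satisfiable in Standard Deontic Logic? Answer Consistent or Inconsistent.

Consistent

Premise 9 is O(s → u), but O(s) is not derivable from the premises, so it does not yield O(u).
So O(u) is not derivable, and the apparent clash with O(~u) does not arise.
A world satisfying every obligation exists (e.g. d=false, g=true, h=false, j=false, k=true, m=false, n=true, p=false, s=false, t=false, u=false); no atom is both obligatory and forbidden, so the set is consistent.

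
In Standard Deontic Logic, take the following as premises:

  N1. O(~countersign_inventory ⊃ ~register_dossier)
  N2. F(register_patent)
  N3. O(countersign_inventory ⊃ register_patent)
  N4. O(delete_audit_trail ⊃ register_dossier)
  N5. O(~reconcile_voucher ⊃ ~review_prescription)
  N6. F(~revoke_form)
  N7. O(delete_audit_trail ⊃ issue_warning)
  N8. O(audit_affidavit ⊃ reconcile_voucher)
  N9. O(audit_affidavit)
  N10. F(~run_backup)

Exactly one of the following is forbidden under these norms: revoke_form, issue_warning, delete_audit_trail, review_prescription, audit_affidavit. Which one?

Premise 2 is F(register_patent), i.e. O(~register_patent).
Premise 3 is O(countersign_inventory ⊃ register_patent); contrapositively O(~register_patent ⊃ ~countersign_inventory). Since O(~register_patent) holds, K gives O(~countersign_inventory).
From O(~countersign_inventory) and premise 1, O(~countersign_inventory ⊃ ~register_dossier), we obtain O(~register_dossier).
Premise 4 is O(delete_audit_trail ⊃ register_dossier); contrapositively O(~register_dossier ⊃ ~delete_audit_trail). Since O(~register_dossier) holds, K gives O(~delete_audit_trail).
So O(~delete_audit_trail) holds, i.e. delete_audit_trail is forbidden. None of the other listed options is forbidden under the premises.

delete_audit_trail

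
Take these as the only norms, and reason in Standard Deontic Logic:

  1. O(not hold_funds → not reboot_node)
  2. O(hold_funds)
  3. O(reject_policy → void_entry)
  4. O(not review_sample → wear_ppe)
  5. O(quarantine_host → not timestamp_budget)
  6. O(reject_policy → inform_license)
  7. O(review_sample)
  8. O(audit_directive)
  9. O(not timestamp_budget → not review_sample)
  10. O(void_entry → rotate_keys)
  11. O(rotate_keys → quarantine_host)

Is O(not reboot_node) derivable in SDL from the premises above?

No

Premise 1 is O(not hold_funds → not reboot_node), but O(not hold_funds) is not derivable from the premises, so it does not yield O(not reboot_node).
No other premise forces O(not reboot_node). An ideal world satisfying every premise can still have not reboot_node false, so O(not reboot_node) is not derivable.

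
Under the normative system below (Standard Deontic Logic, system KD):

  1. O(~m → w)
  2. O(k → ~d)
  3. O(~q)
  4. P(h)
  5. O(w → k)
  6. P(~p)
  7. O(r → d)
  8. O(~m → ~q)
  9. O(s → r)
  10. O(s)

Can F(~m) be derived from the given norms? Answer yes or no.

Yes

Premise 10 states O(s) outright.
With premise 9, O(s → r), the K-axiom yields O(r).
Applying K to premise 7 (O(r → d)) and O(r) yields O(d).
Premise 2 is O(k → ~d); contrapositively O(d → ~k). Since O(d) holds, K gives O(~k).
Premise 5, O(w → k), contraposes to O(~k → ~w); with O(~k) we get O(~w).
The contrapositive of premise 1 (O(~m → w)) is O(~w → m), and O(~w) is already established, so O(m).
Premises 3, 4, 6, 8 do not contribute to this derivation.
So O(m) holds, i.e. F(~m). The claim follows.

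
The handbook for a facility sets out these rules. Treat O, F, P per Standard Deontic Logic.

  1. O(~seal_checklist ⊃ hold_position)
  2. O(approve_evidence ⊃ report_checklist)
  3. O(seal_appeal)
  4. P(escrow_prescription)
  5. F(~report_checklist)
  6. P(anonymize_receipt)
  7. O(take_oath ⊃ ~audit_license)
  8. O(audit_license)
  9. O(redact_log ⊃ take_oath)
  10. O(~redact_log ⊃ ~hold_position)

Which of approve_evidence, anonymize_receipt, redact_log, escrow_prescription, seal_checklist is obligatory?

seal_checklist

Premise 8 gives O(audit_license).
The contrapositive of premise 7 (O(take_oath ⊃ ~audit_license)) is O(audit_license ⊃ ~take_oath), and O(audit_license) is already established, so O(~take_oath).
Premise 9, O(redact_log ⊃ take_oath), contraposes to O(~take_oath ⊃ ~redact_log); with O(~take_oath) we get O(~redact_log).
With premise 10, O(~redact_log ⊃ ~hold_position), the K-axiom yields O(~hold_position).
Premise 1, O(~seal_checklist ⊃ hold_position), contraposes to O(~hold_position ⊃ seal_checklist); with O(~hold_position) we get O(seal_checklist).
So O(seal_checklist) holds — seal_checklist is obligatory. None of the other listed options is made obligatory by any chain of premises.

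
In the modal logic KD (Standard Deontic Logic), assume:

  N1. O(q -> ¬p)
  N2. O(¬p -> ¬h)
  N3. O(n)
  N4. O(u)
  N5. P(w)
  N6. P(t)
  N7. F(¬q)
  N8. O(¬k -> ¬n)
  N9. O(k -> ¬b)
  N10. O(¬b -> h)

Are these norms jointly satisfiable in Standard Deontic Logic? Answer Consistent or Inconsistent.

Inconsistent

Premise 3 gives O(n).
Premise 8, O(¬k -> ¬n), contraposes to O(n -> k); with O(n) we get O(k).
Premise 9 is O(k -> ¬b); since O(k), deontic closure gives O(¬b).
With premise 10, O(¬b -> h), the K-axiom yields O(h).
Premise 2 is O(¬p -> ¬h); contrapositively O(h -> p). Since O(h) holds, K gives O(p).
The contrapositive of premise 1 (O(q -> ¬p)) is O(p -> ¬q), and O(p) is already established, so O(¬q).
But premise 7, F(¬q), means O(q).
We now have both O(¬q) and O(q) — q is simultaneously obligatory and forbidden, violating the D-axiom.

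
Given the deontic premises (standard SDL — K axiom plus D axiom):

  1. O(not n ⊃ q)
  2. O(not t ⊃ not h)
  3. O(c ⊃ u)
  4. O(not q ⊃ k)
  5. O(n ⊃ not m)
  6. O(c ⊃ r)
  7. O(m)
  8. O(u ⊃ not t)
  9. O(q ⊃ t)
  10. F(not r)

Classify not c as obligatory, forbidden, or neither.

Obligatory

Premise 7 states O(m) outright.
The contrapositive of premise 5 (O(n ⊃ not m)) is O(m ⊃ not n), and O(m) is already established, so O(not n).
From O(not n) and premise 1, O(not n ⊃ q), we obtain O(q).
Premise 9 is O(q ⊃ t); since O(q), deontic closure gives O(t).
Premise 8 is O(u ⊃ not t); contrapositively O(t ⊃ not u). Since O(t) holds, K gives O(not u).
Premise 3 is O(c ⊃ u); contrapositively O(not u ⊃ not c). Since O(not u) holds, K gives O(not c).
Premises 2, 4, 6, 10 do not contribute to this derivation.
Hence not c is obligatory.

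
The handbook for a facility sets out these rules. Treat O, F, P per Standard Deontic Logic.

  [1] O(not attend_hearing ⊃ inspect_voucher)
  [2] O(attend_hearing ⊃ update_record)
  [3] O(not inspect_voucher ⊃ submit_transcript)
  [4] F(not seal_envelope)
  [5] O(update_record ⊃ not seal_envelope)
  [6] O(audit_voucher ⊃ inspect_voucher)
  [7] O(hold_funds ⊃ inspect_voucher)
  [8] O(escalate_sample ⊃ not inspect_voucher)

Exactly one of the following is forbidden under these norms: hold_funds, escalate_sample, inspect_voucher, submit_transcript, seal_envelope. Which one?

escalate_sample

Premise 4 is F(not seal_envelope), i.e. O(seal_envelope).
The contrapositive of premise 5 (O(update_record ⊃ not seal_envelope)) is O(seal_envelope ⊃ not update_record), and O(seal_envelope) is already established, so O(not update_record).
The contrapositive of premise 2 (O(attend_hearing ⊃ update_record)) is O(not update_record ⊃ not attend_hearing), and O(not update_record) is already established, so O(not attend_hearing).
From O(not attend_hearing) and premise 1, O(not attend_hearing ⊃ inspect_voucher), we obtain O(inspect_voucher).
Premise 8 is O(escalate_sample ⊃ not inspect_voucher); contrapositively O(inspect_voucher ⊃ not escalate_sample). Since O(inspect_voucher) holds, K gives O(not escalate_sample).
So O(not escalate_sample) holds, i.e. escalate_sample is forbidden. None of the other listed options is forbidden under the premises.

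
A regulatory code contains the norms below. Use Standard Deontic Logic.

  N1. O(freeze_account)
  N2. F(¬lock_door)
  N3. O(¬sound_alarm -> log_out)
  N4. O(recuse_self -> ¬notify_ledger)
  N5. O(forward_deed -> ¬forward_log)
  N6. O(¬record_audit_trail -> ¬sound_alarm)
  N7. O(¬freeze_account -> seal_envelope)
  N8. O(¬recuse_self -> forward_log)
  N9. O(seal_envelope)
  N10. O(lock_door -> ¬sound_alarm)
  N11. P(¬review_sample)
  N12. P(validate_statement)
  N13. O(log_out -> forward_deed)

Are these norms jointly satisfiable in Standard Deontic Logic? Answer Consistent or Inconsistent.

Consistent

Premise 7 is O(¬freeze_account -> seal_envelope); even if O(seal_envelope) held, inferring O(¬freeze_account) would be affirming the consequent — invalid.
So O(¬freeze_account) is not derivable, and the apparent clash with O(freeze_account) does not arise.
A world satisfying every obligation exists (e.g. forward_deed=true, forward_log=false, freeze_account=true, lock_door=true, log_out=true, notify_ledger=false, record_audit_trail=false, recuse_self=true, review_sample=false, seal_envelope=true, sound_alarm=false, validate_statement=false); no atom is both obligatory and forbidden, so the set is consistent.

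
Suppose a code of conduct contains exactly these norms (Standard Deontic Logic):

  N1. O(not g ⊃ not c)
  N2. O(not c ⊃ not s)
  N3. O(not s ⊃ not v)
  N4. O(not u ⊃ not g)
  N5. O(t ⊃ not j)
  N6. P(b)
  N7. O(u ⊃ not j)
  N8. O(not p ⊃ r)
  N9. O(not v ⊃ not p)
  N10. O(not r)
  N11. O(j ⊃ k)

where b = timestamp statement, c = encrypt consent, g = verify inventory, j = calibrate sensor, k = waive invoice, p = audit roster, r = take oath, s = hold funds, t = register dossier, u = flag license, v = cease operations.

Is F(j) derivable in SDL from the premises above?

Premise 10 gives O(not r).
Premise 8 is O(not p ⊃ r); contrapositively O(not r ⊃ p). Since O(not r) holds, K gives O(p).
The contrapositive of premise 9 (O(not v ⊃ not p)) is O(p ⊃ v), and O(p) is already established, so O(v).
Premise 3 is O(not s ⊃ not v); contrapositively O(v ⊃ s). Since O(v) holds, K gives O(s).
Premise 2 is O(not c ⊃ not s); contrapositively O(s ⊃ c). Since O(s) holds, K gives O(c).
The contrapositive of premise 1 (O(not g ⊃ not c)) is O(c ⊃ g), and O(c) is already established, so O(g).
The contrapositive of premise 4 (O(not u ⊃ not g)) is O(g ⊃ u), and O(g) is already established, so O(u).
Applying K to premise 7 (O(u ⊃ not j)) and O(u) yields O(not j).
Premises 5, 6, 11 do not contribute to this derivation.
So O(not j) holds, i.e. F(j). The claim follows.

Yes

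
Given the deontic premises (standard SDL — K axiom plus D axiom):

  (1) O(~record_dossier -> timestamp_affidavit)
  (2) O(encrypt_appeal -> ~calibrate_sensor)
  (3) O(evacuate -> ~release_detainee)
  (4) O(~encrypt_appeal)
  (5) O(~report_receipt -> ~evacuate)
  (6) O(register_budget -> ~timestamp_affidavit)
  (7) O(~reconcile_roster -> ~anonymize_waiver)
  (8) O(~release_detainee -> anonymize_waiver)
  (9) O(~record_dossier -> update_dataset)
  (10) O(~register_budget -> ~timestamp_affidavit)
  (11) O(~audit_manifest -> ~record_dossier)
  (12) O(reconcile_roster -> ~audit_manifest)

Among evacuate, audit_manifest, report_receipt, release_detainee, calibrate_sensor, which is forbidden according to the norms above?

Premises 10 and 6 are O(~register_budget -> ~timestamp_affidavit) and O(register_budget -> ~timestamp_affidavit); every ideal world satisfies ~register_budget or register_budget, so in either case ~timestamp_affidavit holds — hence O(~timestamp_affidavit).
The contrapositive of premise 1 (O(~record_dossier -> timestamp_affidavit)) is O(~timestamp_affidavit -> record_dossier), and O(~timestamp_affidavit) is already established, so O(record_dossier).
Premise 11, O(~audit_manifest -> ~record_dossier), contraposes to O(record_dossier -> audit_manifest); with O(record_dossier) we get O(audit_manifest).
Premise 12, O(reconcile_roster -> ~audit_manifest), contraposes to O(audit_manifest -> ~reconcile_roster); with O(audit_manifest) we get O(~reconcile_roster).
From O(~reconcile_roster) and premise 7, O(~reconcile_roster -> ~anonymize_waiver), we obtain O(~anonymize_waiver).
Premise 8, O(~release_detainee -> anonymize_waiver), contraposes to O(~anonymize_waiver -> release_detainee); with O(~anonymize_waiver) we get O(release_detainee).
The contrapositive of premise 3 (O(evacuate -> ~release_detainee)) is O(release_detainee -> ~evacuate), and O(release_detainee) is already established, so O(~evacuate).
So O(~evacuate) holds, i.e. evacuate is forbidden. None of the other listed options is forbidden under the premises.

evacuate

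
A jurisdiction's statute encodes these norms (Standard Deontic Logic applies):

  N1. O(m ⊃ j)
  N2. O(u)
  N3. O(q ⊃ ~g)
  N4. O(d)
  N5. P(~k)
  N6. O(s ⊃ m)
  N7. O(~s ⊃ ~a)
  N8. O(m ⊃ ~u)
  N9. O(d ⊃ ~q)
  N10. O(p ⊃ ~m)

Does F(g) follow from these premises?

No

Premise 3 is O(q ⊃ ~g), but O(q) is not derivable from the premises, so it does not yield O(~g).
No other premise forces O(~g). An ideal world satisfying every premise can still have g true, so F(g) is not derivable.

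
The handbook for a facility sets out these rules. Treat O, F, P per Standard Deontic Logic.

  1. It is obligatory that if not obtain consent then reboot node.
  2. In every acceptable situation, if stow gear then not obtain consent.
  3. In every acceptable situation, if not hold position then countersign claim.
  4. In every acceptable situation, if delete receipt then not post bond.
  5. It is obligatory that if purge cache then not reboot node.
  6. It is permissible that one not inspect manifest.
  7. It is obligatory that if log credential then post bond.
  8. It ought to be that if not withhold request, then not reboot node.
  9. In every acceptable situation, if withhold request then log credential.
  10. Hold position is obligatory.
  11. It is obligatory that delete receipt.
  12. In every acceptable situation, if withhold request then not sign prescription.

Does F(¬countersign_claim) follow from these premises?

No

Premise 3 is O(¬hold_position → countersign_claim), but O(¬hold_position) is not derivable from the premises, so it does not yield O(countersign_claim).
No other premise forces O(countersign_claim). An ideal world satisfying every premise can still have ¬countersign_claim true, so F(¬countersign_claim) is not derivable.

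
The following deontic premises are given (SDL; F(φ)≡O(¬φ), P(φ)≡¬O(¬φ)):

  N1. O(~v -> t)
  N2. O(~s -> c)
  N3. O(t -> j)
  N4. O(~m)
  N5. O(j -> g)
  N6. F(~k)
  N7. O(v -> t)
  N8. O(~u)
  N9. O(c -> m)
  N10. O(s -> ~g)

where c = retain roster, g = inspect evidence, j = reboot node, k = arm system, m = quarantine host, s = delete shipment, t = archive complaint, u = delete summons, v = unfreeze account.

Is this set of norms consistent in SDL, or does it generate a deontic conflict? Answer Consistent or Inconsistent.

Premises 7 and 1 cover both cases: O(v -> t) and O(~v -> t). Since v ∨ ~v is a tautology, O(t) follows.
Premise 3 is O(t -> j); since O(t), deontic closure gives O(j).
Premise 5 is O(j -> g); since O(j), deontic closure gives O(g).
Premise 10, O(s -> ~g), contraposes to O(g -> ~s); with O(g) we get O(~s).
From O(~s) and premise 2, O(~s -> c), we obtain O(c).
Premise 9 is O(c -> m); since O(c), deontic closure gives O(m).
Yet premise 4 states O(~m).
We now have both O(m) and O(~m) — m is simultaneously obligatory and forbidden, violating the D-axiom.

Inconsistent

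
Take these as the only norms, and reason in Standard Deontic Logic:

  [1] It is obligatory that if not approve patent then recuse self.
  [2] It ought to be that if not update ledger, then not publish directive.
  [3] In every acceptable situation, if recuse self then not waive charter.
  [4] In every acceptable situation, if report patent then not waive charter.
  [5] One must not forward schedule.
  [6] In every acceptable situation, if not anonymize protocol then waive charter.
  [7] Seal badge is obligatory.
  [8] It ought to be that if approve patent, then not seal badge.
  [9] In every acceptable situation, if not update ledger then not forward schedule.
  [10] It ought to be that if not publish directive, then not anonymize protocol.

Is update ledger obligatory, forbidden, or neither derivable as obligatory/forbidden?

Obligatory

Premise 7 states O(seal_badge) outright.
The contrapositive of premise 8 (O(approve_patent → ¬seal_badge)) is O(seal_badge → ¬approve_patent), and O(seal_badge) is already established, so O(¬approve_patent).
From O(¬approve_patent) and premise 1, O(¬approve_patent → recuse_self), we obtain O(recuse_self).
Premise 3 is O(recuse_self → ¬waive_charter); since O(recuse_self), deontic closure gives O(¬waive_charter).
Premise 6, O(¬anonymize_protocol → waive_charter), contraposes to O(¬waive_charter → anonymize_protocol); with O(¬waive_charter) we get O(anonymize_protocol).
Premise 10, O(¬publish_directive → ¬anonymize_protocol), contraposes to O(anonymize_protocol → publish_directive); with O(anonymize_protocol) we get O(publish_directive).
Premise 2 is O(¬update_ledger → ¬publish_directive); contrapositively O(publish_directive → update_ledger). Since O(publish_directive) holds, K gives O(update_ledger).
Premises 4, 5, 9 do not contribute to this derivation.
Hence update_ledger is obligatory.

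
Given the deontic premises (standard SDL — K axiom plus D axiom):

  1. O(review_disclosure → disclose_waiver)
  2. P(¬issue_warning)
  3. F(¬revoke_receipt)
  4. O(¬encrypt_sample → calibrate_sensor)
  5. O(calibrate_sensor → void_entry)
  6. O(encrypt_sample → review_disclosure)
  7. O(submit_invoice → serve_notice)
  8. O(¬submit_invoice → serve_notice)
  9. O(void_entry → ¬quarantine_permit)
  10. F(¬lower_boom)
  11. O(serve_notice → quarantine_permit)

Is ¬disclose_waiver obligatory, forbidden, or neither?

Forbidden

Premises 8 and 7 cover both cases: O(¬submit_invoice → serve_notice) and O(submit_invoice → serve_notice). Since ¬submit_invoice ∨ submit_invoice is a tautology, O(serve_notice) follows.
From O(serve_notice) and premise 11, O(serve_notice → quarantine_permit), we obtain O(quarantine_permit).
Premise 9, O(void_entry → ¬quarantine_permit), contraposes to O(quarantine_permit → ¬void_entry); with O(quarantine_permit) we get O(¬void_entry).
The contrapositive of premise 5 (O(calibrate_sensor → void_entry)) is O(¬void_entry → ¬calibrate_sensor), and O(¬void_entry) is already established, so O(¬calibrate_sensor).
The contrapositive of premise 4 (O(¬encrypt_sample → calibrate_sensor)) is O(¬calibrate_sensor → encrypt_sample), and O(¬calibrate_sensor) is already established, so O(encrypt_sample).
Premise 6 is O(encrypt_sample → review_disclosure); since O(encrypt_sample), deontic closure gives O(review_disclosure).
Premise 1 is O(review_disclosure → disclose_waiver); since O(review_disclosure), deontic closure gives O(disclose_waiver).
Premises 2, 3, 10 do not contribute to this derivation.
Thus O(disclose_waiver), which is F(¬disclose_waiver): ¬disclose_waiver is forbidden.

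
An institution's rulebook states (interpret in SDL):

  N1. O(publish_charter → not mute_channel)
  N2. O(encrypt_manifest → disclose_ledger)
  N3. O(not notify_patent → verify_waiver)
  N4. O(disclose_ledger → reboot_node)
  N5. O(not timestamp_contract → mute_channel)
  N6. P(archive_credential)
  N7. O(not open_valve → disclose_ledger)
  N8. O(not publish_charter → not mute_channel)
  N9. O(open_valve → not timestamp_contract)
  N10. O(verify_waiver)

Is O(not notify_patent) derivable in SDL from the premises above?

Premise 3 is O(not notify_patent → verify_waiver); even if O(verify_waiver) held, inferring O(not notify_patent) would be affirming the consequent — invalid.
No other premise forces O(not notify_patent). An ideal world satisfying every premise can still have not notify_patent false, so O(not notify_patent) is not derivable.

No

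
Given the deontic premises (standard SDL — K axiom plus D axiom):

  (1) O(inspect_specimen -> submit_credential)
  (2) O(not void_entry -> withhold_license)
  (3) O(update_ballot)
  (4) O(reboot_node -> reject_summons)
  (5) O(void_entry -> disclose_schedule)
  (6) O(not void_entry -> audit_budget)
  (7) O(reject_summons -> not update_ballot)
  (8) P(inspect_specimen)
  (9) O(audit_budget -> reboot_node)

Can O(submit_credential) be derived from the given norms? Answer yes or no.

Premise 1 is O(inspect_specimen -> submit_credential), but O(inspect_specimen) is not derivable from the premises (the permission P(inspect_specimen) asserts only not O(not inspect_specimen), not O(inspect_specimen)), so it does not yield O(submit_credential).
No other premise forces O(submit_credential). An ideal world satisfying every premise can still have submit_credential false, so O(submit_credential) is not derivable.

No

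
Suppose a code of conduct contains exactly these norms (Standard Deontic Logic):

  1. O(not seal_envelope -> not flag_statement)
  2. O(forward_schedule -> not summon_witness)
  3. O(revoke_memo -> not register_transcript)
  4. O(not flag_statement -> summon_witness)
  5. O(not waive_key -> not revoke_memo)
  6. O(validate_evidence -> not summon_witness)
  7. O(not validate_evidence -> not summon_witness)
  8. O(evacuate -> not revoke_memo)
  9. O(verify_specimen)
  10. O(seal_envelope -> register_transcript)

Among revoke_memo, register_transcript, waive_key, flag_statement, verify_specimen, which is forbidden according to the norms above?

Premises 7 and 6 cover both cases: O(not validate_evidence -> not summon_witness) and O(validate_evidence -> not summon_witness). Since not validate_evidence ∨ validate_evidence is a tautology, O(not summon_witness) follows.
Premise 4, O(not flag_statement -> summon_witness), contraposes to O(not summon_witness -> flag_statement); with O(not summon_witness) we get O(flag_statement).
Premise 1 is O(not seal_envelope -> not flag_statement); contrapositively O(flag_statement -> seal_envelope). Since O(flag_statement) holds, K gives O(seal_envelope).
With premise 10, O(seal_envelope -> register_transcript), the K-axiom yields O(register_transcript).
Premise 3, O(revoke_memo -> not register_transcript), contraposes to O(register_transcript -> not revoke_memo); with O(register_transcript) we get O(not revoke_memo).
So O(not revoke_memo) holds, i.e. revoke_memo is forbidden. None of the other listed options is forbidden under the premises.

revoke_memo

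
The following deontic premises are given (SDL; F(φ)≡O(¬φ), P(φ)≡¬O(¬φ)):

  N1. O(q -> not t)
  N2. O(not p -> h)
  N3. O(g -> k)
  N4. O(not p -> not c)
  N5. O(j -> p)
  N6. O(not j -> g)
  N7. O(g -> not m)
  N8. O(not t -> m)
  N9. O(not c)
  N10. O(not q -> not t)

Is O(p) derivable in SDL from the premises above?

Yes

Premises 1 and 10 are O(q -> not t) and O(not q -> not t); every ideal world satisfies q or not q, so in either case not t holds — hence O(not t).
From O(not t) and premise 8, O(not t -> m), we obtain O(m).
The contrapositive of premise 7 (O(g -> not m)) is O(m -> not g), and O(m) is already established, so O(not g).
Premise 6 is O(not j -> g); contrapositively O(not g -> j). Since O(not g) holds, K gives O(j).
With premise 5, O(j -> p), the K-axiom yields O(p).
Premises 2, 3, 4, 9 do not contribute to this derivation.
So O(p) follows.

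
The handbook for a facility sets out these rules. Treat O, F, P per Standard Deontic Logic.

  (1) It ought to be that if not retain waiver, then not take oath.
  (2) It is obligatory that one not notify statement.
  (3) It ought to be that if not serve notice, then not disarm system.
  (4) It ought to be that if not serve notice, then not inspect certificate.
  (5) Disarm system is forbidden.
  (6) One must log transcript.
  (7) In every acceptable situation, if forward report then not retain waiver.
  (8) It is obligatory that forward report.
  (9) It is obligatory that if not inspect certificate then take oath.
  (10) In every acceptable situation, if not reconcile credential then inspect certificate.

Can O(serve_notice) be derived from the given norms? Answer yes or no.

Yes

Premise 8 gives O(forward_report).
With premise 7, O(forward_report → ¬retain_waiver), the K-axiom yields O(¬retain_waiver).
Premise 1 is O(¬retain_waiver → ¬take_oath); since O(¬retain_waiver), deontic closure gives O(¬take_oath).
Premise 9, O(¬inspect_certificate → take_oath), contraposes to O(¬take_oath → inspect_certificate); with O(¬take_oath) we get O(inspect_certificate).
Premise 4 is O(¬serve_notice → ¬inspect_certificate); contrapositively O(inspect_certificate → serve_notice). Since O(inspect_certificate) holds, K gives O(serve_notice).
Premises 2, 3, 5, 6, 10 do not contribute to this derivation.
So O(serve_notice) follows.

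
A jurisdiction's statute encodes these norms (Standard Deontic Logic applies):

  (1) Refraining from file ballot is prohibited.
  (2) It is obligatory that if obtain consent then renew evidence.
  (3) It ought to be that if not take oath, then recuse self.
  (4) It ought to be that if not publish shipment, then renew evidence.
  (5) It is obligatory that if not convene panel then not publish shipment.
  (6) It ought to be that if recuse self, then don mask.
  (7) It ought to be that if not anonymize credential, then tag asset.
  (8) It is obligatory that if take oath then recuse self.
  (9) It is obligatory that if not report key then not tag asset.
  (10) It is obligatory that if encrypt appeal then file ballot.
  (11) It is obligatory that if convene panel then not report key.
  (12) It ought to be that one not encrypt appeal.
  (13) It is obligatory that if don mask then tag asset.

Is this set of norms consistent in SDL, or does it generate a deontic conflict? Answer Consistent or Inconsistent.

Premise 10 is O(encrypt_appeal → file_ballot); even if O(file_ballot) held, inferring O(encrypt_appeal) would be affirming the consequent — invalid.
So O(encrypt_appeal) is not derivable, and the apparent clash with O(¬encrypt_appeal) does not arise.
A world satisfying every obligation exists (e.g. anonymize_credential=false, convene_panel=false, don_mask=true, encrypt_appeal=false, file_ballot=true, obtain_consent=false, publish_shipment=false, recuse_self=true, renew_evidence=true, report_key=true, tag_asset=true, take_oath=false); no atom is both obligatory and forbidden, so the set is consistent.

Consistent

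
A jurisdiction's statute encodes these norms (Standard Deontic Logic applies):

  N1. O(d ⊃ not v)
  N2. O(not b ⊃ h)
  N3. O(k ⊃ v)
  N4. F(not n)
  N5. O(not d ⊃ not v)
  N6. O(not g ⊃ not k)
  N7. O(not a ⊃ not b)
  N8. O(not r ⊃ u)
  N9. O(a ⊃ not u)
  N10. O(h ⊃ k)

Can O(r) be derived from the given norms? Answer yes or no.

Yes

Premises 5 and 1 cover both cases: O(not d ⊃ not v) and O(d ⊃ not v). Since not d ∨ d is a tautology, O(not v) follows.
The contrapositive of premise 3 (O(k ⊃ v)) is O(not v ⊃ not k), and O(not v) is already established, so O(not k).
Premise 10, O(h ⊃ k), contraposes to O(not k ⊃ not h); with O(not k) we get O(not h).
The contrapositive of premise 2 (O(not b ⊃ h)) is O(not h ⊃ b), and O(not h) is already established, so O(b).
Premise 7, O(not a ⊃ not b), contraposes to O(b ⊃ a); with O(b) we get O(a).
Premise 9 is O(a ⊃ not u); since O(a), deontic closure gives O(not u).
Premise 8, O(not r ⊃ u), contraposes to O(not u ⊃ r); with O(not u) we get O(r).
Premises 4, 6 do not contribute to this derivation.
So O(r) follows.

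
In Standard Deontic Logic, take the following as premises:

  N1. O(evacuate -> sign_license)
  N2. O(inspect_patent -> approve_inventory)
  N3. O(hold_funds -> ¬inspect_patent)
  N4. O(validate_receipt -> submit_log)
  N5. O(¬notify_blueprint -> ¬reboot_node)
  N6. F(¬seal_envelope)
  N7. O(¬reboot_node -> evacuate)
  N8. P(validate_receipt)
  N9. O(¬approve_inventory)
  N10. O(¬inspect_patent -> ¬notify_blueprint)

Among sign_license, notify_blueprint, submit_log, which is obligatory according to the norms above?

Premise 9 gives O(¬approve_inventory).
The contrapositive of premise 2 (O(inspect_patent -> approve_inventory)) is O(¬approve_inventory -> ¬inspect_patent), and O(¬approve_inventory) is already established, so O(¬inspect_patent).
With premise 10, O(¬inspect_patent -> ¬notify_blueprint), the K-axiom yields O(¬notify_blueprint).
Applying K to premise 5 (O(¬notify_blueprint -> ¬reboot_node)) and O(¬notify_blueprint) yields O(¬reboot_node).
With premise 7, O(¬reboot_node -> evacuate), the K-axiom yields O(evacuate).
Premise 1 is O(evacuate -> sign_license); since O(evacuate), deontic closure gives O(sign_license).
So O(sign_license) holds — sign_license is obligatory. None of the other listed options is made obligatory by any chain of premises.

sign_license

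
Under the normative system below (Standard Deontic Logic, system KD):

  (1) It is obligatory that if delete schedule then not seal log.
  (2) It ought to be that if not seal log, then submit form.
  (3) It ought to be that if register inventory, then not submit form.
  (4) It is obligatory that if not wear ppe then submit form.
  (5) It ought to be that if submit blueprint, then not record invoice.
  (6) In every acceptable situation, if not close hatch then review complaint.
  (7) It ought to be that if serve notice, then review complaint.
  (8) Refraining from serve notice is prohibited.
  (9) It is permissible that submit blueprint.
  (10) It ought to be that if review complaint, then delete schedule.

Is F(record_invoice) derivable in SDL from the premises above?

Premise 5 is O(submit_blueprint → ¬record_invoice), but O(submit_blueprint) is not derivable from the premises (the permission P(submit_blueprint) asserts only ¬O(¬submit_blueprint), not O(submit_blueprint)), so it does not yield O(¬record_invoice).
No other premise forces O(¬record_invoice). An ideal world satisfying every premise can still have record_invoice true, so F(record_invoice) is not derivable.

No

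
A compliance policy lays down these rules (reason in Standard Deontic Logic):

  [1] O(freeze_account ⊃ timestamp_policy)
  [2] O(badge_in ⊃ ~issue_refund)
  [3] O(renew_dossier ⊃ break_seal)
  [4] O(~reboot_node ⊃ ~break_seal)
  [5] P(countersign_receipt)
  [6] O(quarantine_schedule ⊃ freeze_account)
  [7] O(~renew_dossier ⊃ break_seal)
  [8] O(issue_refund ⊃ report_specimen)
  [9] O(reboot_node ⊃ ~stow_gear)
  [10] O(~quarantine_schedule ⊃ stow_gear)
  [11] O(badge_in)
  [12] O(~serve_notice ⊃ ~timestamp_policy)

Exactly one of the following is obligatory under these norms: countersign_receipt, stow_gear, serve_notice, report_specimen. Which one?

Premises 3 and 7 are O(renew_dossier ⊃ break_seal) and O(~renew_dossier ⊃ break_seal); every ideal world satisfies renew_dossier or ~renew_dossier, so in either case break_seal holds — hence O(break_seal).
Premise 4, O(~reboot_node ⊃ ~break_seal), contraposes to O(break_seal ⊃ reboot_node); with O(break_seal) we get O(reboot_node).
From O(reboot_node) and premise 9, O(reboot_node ⊃ ~stow_gear), we obtain O(~stow_gear).
The contrapositive of premise 10 (O(~quarantine_schedule ⊃ stow_gear)) is O(~stow_gear ⊃ quarantine_schedule), and O(~stow_gear) is already established, so O(quarantine_schedule).
With premise 6, O(quarantine_schedule ⊃ freeze_account), the K-axiom yields O(freeze_account).
Applying K to premise 1 (O(freeze_account ⊃ timestamp_policy)) and O(freeze_account) yields O(timestamp_policy).
The contrapositive of premise 12 (O(~serve_notice ⊃ ~timestamp_policy)) is O(timestamp_policy ⊃ serve_notice), and O(timestamp_policy) is already established, so O(serve_notice).
So O(serve_notice) holds — serve_notice is obligatory. None of the other listed options is made obligatory by any chain of premises.

serve_notice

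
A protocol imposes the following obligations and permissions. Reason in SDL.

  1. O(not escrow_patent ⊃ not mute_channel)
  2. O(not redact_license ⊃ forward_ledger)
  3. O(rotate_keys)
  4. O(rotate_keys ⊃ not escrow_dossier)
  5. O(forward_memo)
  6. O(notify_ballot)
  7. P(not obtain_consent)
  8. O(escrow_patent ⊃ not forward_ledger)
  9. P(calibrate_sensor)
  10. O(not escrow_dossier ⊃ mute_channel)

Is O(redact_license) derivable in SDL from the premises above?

Yes

Premise 3 states O(rotate_keys) outright.
From O(rotate_keys) and premise 4, O(rotate_keys ⊃ not escrow_dossier), we obtain O(not escrow_dossier).
With premise 10, O(not escrow_dossier ⊃ mute_channel), the K-axiom yields O(mute_channel).
Premise 1, O(not escrow_patent ⊃ not mute_channel), contraposes to O(mute_channel ⊃ escrow_patent); with O(mute_channel) we get O(escrow_patent).
With premise 8, O(escrow_patent ⊃ not forward_ledger), the K-axiom yields O(not forward_ledger).
Premise 2 is O(not redact_license ⊃ forward_ledger); contrapositively O(not forward_ledger ⊃ redact_license). Since O(not forward_ledger) holds, K gives O(redact_license).
Premises 5, 6, 7, 9 do not contribute to this derivation.
So O(redact_license) follows.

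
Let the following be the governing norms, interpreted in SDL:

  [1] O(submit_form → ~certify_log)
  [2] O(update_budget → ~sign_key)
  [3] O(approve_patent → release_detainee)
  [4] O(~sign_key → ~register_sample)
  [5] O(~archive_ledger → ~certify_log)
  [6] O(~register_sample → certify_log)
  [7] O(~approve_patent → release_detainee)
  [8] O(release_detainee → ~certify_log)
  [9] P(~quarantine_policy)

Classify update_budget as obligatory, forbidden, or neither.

By case analysis on ~approve_patent: premise 7 gives O(~approve_patent → release_detainee) and premise 3 gives O(approve_patent → release_detainee), so O(release_detainee) either way.
From O(release_detainee) and premise 8, O(release_detainee → ~certify_log), we obtain O(~certify_log).
The contrapositive of premise 6 (O(~register_sample → certify_log)) is O(~certify_log → register_sample), and O(~certify_log) is already established, so O(register_sample).
The contrapositive of premise 4 (O(~sign_key → ~register_sample)) is O(register_sample → sign_key), and O(register_sample) is already established, so O(sign_key).
The contrapositive of premise 2 (O(update_budget → ~sign_key)) is O(sign_key → ~update_budget), and O(sign_key) is already established, so O(~update_budget).
Premises 1, 5, 9 do not contribute to this derivation.
Thus O(~update_budget), which is F(update_budget): update_budget is forbidden.

Forbidden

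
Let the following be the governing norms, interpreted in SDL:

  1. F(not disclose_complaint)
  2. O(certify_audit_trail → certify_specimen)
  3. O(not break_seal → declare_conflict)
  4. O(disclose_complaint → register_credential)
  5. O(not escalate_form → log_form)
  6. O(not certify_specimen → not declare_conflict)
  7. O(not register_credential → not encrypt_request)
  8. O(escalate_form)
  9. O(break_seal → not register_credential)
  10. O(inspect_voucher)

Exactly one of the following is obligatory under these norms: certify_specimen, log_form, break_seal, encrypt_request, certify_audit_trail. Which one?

certify_specimen

Premise 1 is F(not disclose_complaint), i.e. O(disclose_complaint).
Applying K to premise 4 (O(disclose_complaint → register_credential)) and O(disclose_complaint) yields O(register_credential).
Premise 9 is O(break_seal → not register_credential); contrapositively O(register_credential → not break_seal). Since O(register_credential) holds, K gives O(not break_seal).
With premise 3, O(not break_seal → declare_conflict), the K-axiom yields O(declare_conflict).
The contrapositive of premise 6 (O(not certify_specimen → not declare_conflict)) is O(declare_conflict → certify_specimen), and O(declare_conflict) is already established, so O(certify_specimen).
So O(certify_specimen) holds — certify_specimen is obligatory. None of the other listed options is made obligatory by any chain of premises.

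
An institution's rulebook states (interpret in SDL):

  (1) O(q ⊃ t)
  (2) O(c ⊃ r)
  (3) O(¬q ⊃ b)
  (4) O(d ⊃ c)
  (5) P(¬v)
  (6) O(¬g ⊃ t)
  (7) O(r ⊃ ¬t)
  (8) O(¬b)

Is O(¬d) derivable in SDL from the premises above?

Yes

Premise 8 states O(¬b) outright.
Premise 3 is O(¬q ⊃ b); contrapositively O(¬b ⊃ q). Since O(¬b) holds, K gives O(q).
With premise 1, O(q ⊃ t), the K-axiom yields O(t).
Premise 7 is O(r ⊃ ¬t); contrapositively O(t ⊃ ¬r). Since O(t) holds, K gives O(¬r).
Premise 2 is O(c ⊃ r); contrapositively O(¬r ⊃ ¬c). Since O(¬r) holds, K gives O(¬c).
Premise 4, O(d ⊃ c), contraposes to O(¬c ⊃ ¬d); with O(¬c) we get O(¬d).
Premises 5, 6 do not contribute to this derivation.
So O(¬d) follows.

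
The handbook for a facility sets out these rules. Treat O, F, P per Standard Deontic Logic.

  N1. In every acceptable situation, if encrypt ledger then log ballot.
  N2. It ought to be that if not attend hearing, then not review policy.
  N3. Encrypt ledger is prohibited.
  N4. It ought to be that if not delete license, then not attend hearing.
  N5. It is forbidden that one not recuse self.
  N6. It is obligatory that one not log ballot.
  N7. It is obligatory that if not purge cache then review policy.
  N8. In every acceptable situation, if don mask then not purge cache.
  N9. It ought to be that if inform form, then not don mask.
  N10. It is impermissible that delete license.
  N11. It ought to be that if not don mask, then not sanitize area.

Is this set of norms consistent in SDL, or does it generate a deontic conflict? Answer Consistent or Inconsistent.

Consistent

Premise 1 is O(encrypt_ledger → log_ballot), but O(encrypt_ledger) is not derivable from the premises, so it does not yield O(log_ballot).
So O(log_ballot) is not derivable, and the apparent clash with O(¬log_ballot) does not arise.
A world satisfying every obligation exists (e.g. attend_hearing=false, delete_license=false, don_mask=false, encrypt_ledger=false, inform_form=false, log_ballot=false, purge_cache=true, recuse_self=true, review_policy=false, sanitize_area=false); no atom is both obligatory and forbidden, so the set is consistent.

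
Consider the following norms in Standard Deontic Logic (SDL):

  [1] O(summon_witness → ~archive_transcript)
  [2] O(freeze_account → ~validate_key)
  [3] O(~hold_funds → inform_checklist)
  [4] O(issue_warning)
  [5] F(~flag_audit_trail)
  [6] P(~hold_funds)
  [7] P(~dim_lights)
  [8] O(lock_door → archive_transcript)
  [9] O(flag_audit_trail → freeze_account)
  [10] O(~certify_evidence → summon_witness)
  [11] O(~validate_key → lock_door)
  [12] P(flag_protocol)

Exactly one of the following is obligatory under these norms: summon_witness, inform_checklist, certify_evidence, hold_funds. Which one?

Premise 5 is F(~flag_audit_trail), i.e. O(flag_audit_trail).
From O(flag_audit_trail) and premise 9, O(flag_audit_trail → freeze_account), we obtain O(freeze_account).
Applying K to premise 2 (O(freeze_account → ~validate_key)) and O(freeze_account) yields O(~validate_key).
Premise 11 is O(~validate_key → lock_door); since O(~validate_key), deontic closure gives O(lock_door).
Applying K to premise 8 (O(lock_door → archive_transcript)) and O(lock_door) yields O(archive_transcript).
Premise 1 is O(summon_witness → ~archive_transcript); contrapositively O(archive_transcript → ~summon_witness). Since O(archive_transcript) holds, K gives O(~summon_witness).
Premise 10, O(~certify_evidence → summon_witness), contraposes to O(~summon_witness → certify_evidence); with O(~summon_witness) we get O(certify_evidence).
So O(certify_evidence) holds — certify_evidence is obligatory. None of the other listed options is made obligatory by any chain of premises.

certify_evidence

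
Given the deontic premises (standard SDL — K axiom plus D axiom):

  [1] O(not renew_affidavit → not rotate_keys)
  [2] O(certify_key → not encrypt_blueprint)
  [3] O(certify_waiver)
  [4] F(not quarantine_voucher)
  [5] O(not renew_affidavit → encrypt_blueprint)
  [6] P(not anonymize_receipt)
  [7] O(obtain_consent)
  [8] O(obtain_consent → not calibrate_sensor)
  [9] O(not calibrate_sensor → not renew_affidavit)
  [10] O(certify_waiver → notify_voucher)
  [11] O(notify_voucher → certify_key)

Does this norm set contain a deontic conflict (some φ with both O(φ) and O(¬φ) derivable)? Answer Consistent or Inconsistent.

Premise 3 gives O(certify_waiver).
Applying K to premise 10 (O(certify_waiver → notify_voucher)) and O(certify_waiver) yields O(notify_voucher).
Applying K to premise 11 (O(notify_voucher → certify_key)) and O(notify_voucher) yields O(certify_key).
Premise 2 is O(certify_key → not encrypt_blueprint); since O(certify_key), deontic closure gives O(not encrypt_blueprint).
Premise 5, O(not renew_affidavit → encrypt_blueprint), contraposes to O(not encrypt_blueprint → renew_affidavit); with O(not encrypt_blueprint) we get O(renew_affidavit).
The contrapositive of premise 9 (O(not calibrate_sensor → not renew_affidavit)) is O(renew_affidavit → calibrate_sensor), and O(renew_affidavit) is already established, so O(calibrate_sensor).
The contrapositive of premise 8 (O(obtain_consent → not calibrate_sensor)) is O(calibrate_sensor → not obtain_consent), and O(calibrate_sensor) is already established, so O(not obtain_consent).
However, premise 7 gives O(obtain_consent).
We now have both O(not obtain_consent) and O(obtain_consent) — obtain_consent is simultaneously obligatory and forbidden, violating the D-axiom.

Inconsistent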